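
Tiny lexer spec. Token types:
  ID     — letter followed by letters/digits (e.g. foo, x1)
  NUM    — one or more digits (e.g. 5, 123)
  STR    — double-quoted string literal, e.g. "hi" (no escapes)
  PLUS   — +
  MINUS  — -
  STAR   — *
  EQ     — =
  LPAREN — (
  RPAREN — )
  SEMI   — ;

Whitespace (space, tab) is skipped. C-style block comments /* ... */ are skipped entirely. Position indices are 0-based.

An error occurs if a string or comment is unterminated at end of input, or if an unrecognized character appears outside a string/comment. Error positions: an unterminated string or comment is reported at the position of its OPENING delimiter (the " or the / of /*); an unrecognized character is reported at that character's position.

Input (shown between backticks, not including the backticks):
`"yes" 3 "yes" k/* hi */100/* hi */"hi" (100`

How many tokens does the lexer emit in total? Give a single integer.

pos=0: enter STRING mode
pos=0: emit STR "yes" (now at pos=5)
pos=6: emit NUM '3' (now at pos=7)
pos=8: enter STRING mode
pos=8: emit STR "yes" (now at pos=13)
pos=14: emit ID 'k' (now at pos=15)
pos=15: enter COMMENT mode (saw '/*')
exit COMMENT mode (now at pos=23)
pos=23: emit NUM '100' (now at pos=26)
pos=26: enter COMMENT mode (saw '/*')
exit COMMENT mode (now at pos=34)
pos=34: enter STRING mode
pos=34: emit STR "hi" (now at pos=38)
pos=39: emit LPAREN '('
pos=40: emit NUM '100' (now at pos=43)
DONE. 8 tokens: [STR, NUM, STR, ID, NUM, STR, LPAREN, NUM]

Answer: 8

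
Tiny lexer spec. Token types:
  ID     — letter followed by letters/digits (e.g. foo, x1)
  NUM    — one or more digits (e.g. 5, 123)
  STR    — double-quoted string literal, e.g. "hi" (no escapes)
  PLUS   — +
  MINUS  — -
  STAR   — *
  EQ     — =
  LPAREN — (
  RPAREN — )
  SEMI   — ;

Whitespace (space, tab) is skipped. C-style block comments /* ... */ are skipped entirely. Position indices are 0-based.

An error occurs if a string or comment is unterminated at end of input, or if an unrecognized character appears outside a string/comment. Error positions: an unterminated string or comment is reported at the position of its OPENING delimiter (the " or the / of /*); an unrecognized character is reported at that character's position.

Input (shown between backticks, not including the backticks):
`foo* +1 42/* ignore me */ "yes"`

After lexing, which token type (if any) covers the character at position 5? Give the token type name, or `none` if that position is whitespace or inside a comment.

Answer: PLUS

Derivation:
pos=0: emit ID 'foo' (now at pos=3)
pos=3: emit STAR '*'
pos=5: emit PLUS '+'
pos=6: emit NUM '1' (now at pos=7)
pos=8: emit NUM '42' (now at pos=10)
pos=10: enter COMMENT mode (saw '/*')
exit COMMENT mode (now at pos=25)
pos=26: enter STRING mode
pos=26: emit STR "yes" (now at pos=31)
DONE. 6 tokens: [ID, STAR, PLUS, NUM, NUM, STR]
Position 5: char is '+' -> PLUS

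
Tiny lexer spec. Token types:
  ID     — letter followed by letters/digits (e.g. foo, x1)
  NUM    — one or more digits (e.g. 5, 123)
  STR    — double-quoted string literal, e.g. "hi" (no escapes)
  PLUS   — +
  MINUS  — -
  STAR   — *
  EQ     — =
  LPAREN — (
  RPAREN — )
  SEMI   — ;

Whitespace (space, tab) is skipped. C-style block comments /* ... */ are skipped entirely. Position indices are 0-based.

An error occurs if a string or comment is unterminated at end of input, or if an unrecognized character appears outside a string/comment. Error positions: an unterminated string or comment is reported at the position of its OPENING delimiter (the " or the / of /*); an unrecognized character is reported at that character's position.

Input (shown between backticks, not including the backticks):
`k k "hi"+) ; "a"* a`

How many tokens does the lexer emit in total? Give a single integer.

Answer: 9

Derivation:
pos=0: emit ID 'k' (now at pos=1)
pos=2: emit ID 'k' (now at pos=3)
pos=4: enter STRING mode
pos=4: emit STR "hi" (now at pos=8)
pos=8: emit PLUS '+'
pos=9: emit RPAREN ')'
pos=11: emit SEMI ';'
pos=13: enter STRING mode
pos=13: emit STR "a" (now at pos=16)
pos=16: emit STAR '*'
pos=18: emit ID 'a' (now at pos=19)
DONE. 9 tokens: [ID, ID, STR, PLUS, RPAREN, SEMI, STR, STAR, ID]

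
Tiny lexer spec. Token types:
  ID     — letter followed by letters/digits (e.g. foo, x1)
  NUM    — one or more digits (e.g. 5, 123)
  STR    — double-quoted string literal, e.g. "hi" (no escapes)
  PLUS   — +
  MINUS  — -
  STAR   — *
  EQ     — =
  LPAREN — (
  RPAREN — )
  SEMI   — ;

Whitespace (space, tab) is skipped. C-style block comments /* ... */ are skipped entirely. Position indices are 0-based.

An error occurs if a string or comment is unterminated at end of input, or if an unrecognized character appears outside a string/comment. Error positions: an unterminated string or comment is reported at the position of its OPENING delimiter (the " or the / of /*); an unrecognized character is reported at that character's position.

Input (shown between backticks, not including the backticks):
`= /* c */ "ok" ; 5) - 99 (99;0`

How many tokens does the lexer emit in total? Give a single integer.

pos=0: emit EQ '='
pos=2: enter COMMENT mode (saw '/*')
exit COMMENT mode (now at pos=9)
pos=10: enter STRING mode
pos=10: emit STR "ok" (now at pos=14)
pos=15: emit SEMI ';'
pos=17: emit NUM '5' (now at pos=18)
pos=18: emit RPAREN ')'
pos=20: emit MINUS '-'
pos=22: emit NUM '99' (now at pos=24)
pos=25: emit LPAREN '('
pos=26: emit NUM '99' (now at pos=28)
pos=28: emit SEMI ';'
pos=29: emit NUM '0' (now at pos=30)
DONE. 11 tokens: [EQ, STR, SEMI, NUM, RPAREN, MINUS, NUM, LPAREN, NUM, SEMI, NUM]

Answer: 11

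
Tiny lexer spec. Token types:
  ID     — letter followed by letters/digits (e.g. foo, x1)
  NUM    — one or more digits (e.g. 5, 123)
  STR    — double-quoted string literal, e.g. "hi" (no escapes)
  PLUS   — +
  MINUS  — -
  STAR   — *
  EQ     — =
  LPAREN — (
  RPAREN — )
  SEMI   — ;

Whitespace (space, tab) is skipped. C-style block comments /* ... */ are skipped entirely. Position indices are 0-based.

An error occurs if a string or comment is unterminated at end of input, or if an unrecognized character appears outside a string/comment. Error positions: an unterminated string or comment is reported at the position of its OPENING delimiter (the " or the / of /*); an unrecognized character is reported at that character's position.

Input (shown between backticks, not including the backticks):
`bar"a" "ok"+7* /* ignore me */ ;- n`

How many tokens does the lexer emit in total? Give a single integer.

pos=0: emit ID 'bar' (now at pos=3)
pos=3: enter STRING mode
pos=3: emit STR "a" (now at pos=6)
pos=7: enter STRING mode
pos=7: emit STR "ok" (now at pos=11)
pos=11: emit PLUS '+'
pos=12: emit NUM '7' (now at pos=13)
pos=13: emit STAR '*'
pos=15: enter COMMENT mode (saw '/*')
exit COMMENT mode (now at pos=30)
pos=31: emit SEMI ';'
pos=32: emit MINUS '-'
pos=34: emit ID 'n' (now at pos=35)
DONE. 9 tokens: [ID, STR, STR, PLUS, NUM, STAR, SEMI, MINUS, ID]

Answer: 9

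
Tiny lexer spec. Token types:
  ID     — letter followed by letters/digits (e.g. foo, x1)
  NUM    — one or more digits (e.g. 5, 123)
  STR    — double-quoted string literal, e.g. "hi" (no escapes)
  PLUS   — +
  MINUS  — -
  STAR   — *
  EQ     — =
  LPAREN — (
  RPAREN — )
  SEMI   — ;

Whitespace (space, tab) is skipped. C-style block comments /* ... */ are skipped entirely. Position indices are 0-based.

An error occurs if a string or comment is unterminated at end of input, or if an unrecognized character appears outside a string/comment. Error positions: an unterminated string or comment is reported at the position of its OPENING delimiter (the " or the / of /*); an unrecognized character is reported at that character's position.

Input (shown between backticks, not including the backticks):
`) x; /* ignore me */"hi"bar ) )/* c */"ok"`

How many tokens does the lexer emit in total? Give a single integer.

Answer: 8

Derivation:
pos=0: emit RPAREN ')'
pos=2: emit ID 'x' (now at pos=3)
pos=3: emit SEMI ';'
pos=5: enter COMMENT mode (saw '/*')
exit COMMENT mode (now at pos=20)
pos=20: enter STRING mode
pos=20: emit STR "hi" (now at pos=24)
pos=24: emit ID 'bar' (now at pos=27)
pos=28: emit RPAREN ')'
pos=30: emit RPAREN ')'
pos=31: enter COMMENT mode (saw '/*')
exit COMMENT mode (now at pos=38)
pos=38: enter STRING mode
pos=38: emit STR "ok" (now at pos=42)
DONE. 8 tokens: [RPAREN, ID, SEMI, STR, ID, RPAREN, RPAREN, STR]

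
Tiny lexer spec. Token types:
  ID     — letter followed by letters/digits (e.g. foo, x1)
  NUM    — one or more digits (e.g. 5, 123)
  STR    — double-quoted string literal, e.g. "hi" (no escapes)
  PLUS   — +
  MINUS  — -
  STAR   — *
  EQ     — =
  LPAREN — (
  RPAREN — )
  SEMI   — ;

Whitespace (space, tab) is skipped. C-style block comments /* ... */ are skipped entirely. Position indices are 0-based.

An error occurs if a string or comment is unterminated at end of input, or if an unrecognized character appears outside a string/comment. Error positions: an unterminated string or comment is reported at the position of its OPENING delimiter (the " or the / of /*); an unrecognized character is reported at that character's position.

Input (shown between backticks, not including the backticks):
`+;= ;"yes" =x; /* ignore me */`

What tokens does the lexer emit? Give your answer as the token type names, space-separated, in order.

Answer: PLUS SEMI EQ SEMI STR EQ ID SEMI

Derivation:
pos=0: emit PLUS '+'
pos=1: emit SEMI ';'
pos=2: emit EQ '='
pos=4: emit SEMI ';'
pos=5: enter STRING mode
pos=5: emit STR "yes" (now at pos=10)
pos=11: emit EQ '='
pos=12: emit ID 'x' (now at pos=13)
pos=13: emit SEMI ';'
pos=15: enter COMMENT mode (saw '/*')
exit COMMENT mode (now at pos=30)
DONE. 8 tokens: [PLUS, SEMI, EQ, SEMI, STR, EQ, ID, SEMI]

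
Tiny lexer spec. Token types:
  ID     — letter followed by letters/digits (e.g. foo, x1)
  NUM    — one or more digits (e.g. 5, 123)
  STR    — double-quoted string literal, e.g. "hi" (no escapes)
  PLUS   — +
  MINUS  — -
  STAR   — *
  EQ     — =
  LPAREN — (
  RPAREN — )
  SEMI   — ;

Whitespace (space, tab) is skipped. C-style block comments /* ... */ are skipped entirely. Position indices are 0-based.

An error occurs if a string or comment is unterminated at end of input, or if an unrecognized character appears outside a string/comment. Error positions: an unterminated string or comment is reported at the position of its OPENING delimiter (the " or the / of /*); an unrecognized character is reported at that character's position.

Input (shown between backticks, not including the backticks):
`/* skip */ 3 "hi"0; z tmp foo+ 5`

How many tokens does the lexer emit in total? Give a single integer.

Answer: 9

Derivation:
pos=0: enter COMMENT mode (saw '/*')
exit COMMENT mode (now at pos=10)
pos=11: emit NUM '3' (now at pos=12)
pos=13: enter STRING mode
pos=13: emit STR "hi" (now at pos=17)
pos=17: emit NUM '0' (now at pos=18)
pos=18: emit SEMI ';'
pos=20: emit ID 'z' (now at pos=21)
pos=22: emit ID 'tmp' (now at pos=25)
pos=26: emit ID 'foo' (now at pos=29)
pos=29: emit PLUS '+'
pos=31: emit NUM '5' (now at pos=32)
DONE. 9 tokens: [NUM, STR, NUM, SEMI, ID, ID, ID, PLUS, NUM]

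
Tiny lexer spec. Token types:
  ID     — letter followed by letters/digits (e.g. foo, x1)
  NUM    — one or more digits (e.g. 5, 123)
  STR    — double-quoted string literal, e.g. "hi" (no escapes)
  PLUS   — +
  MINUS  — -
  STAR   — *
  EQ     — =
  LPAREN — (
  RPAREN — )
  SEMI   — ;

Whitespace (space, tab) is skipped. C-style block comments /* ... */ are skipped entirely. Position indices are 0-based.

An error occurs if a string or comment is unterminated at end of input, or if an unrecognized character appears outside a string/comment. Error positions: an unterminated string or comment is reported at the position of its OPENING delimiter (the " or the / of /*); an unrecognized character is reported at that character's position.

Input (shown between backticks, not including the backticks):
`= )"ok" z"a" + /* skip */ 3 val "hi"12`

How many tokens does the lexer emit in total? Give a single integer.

pos=0: emit EQ '='
pos=2: emit RPAREN ')'
pos=3: enter STRING mode
pos=3: emit STR "ok" (now at pos=7)
pos=8: emit ID 'z' (now at pos=9)
pos=9: enter STRING mode
pos=9: emit STR "a" (now at pos=12)
pos=13: emit PLUS '+'
pos=15: enter COMMENT mode (saw '/*')
exit COMMENT mode (now at pos=25)
pos=26: emit NUM '3' (now at pos=27)
pos=28: emit ID 'val' (now at pos=31)
pos=32: enter STRING mode
pos=32: emit STR "hi" (now at pos=36)
pos=36: emit NUM '12' (now at pos=38)
DONE. 10 tokens: [EQ, RPAREN, STR, ID, STR, PLUS, NUM, ID, STR, NUM]

Answer: 10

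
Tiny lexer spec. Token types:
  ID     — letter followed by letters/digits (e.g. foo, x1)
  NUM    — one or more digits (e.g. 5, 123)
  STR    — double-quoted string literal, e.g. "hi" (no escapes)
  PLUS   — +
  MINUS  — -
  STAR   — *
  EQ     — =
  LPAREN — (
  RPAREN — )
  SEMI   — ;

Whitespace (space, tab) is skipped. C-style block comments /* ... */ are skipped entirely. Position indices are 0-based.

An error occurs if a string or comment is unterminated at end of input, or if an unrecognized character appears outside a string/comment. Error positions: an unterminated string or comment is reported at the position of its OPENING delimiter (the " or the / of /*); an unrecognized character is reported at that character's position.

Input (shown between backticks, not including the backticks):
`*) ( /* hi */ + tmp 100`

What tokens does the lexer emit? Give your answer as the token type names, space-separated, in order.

pos=0: emit STAR '*'
pos=1: emit RPAREN ')'
pos=3: emit LPAREN '('
pos=5: enter COMMENT mode (saw '/*')
exit COMMENT mode (now at pos=13)
pos=14: emit PLUS '+'
pos=16: emit ID 'tmp' (now at pos=19)
pos=20: emit NUM '100' (now at pos=23)
DONE. 6 tokens: [STAR, RPAREN, LPAREN, PLUS, ID, NUM]

Answer: STAR RPAREN LPAREN PLUS ID NUM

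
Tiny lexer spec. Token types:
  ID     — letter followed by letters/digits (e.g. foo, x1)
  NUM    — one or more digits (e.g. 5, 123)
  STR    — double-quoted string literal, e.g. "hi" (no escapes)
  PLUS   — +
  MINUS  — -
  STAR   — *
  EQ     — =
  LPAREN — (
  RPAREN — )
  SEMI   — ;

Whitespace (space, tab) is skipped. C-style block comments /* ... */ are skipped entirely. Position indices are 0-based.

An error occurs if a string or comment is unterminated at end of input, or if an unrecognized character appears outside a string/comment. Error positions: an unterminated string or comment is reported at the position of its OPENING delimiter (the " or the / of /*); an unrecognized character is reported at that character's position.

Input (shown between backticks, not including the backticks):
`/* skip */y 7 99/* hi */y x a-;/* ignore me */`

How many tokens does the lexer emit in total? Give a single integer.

pos=0: enter COMMENT mode (saw '/*')
exit COMMENT mode (now at pos=10)
pos=10: emit ID 'y' (now at pos=11)
pos=12: emit NUM '7' (now at pos=13)
pos=14: emit NUM '99' (now at pos=16)
pos=16: enter COMMENT mode (saw '/*')
exit COMMENT mode (now at pos=24)
pos=24: emit ID 'y' (now at pos=25)
pos=26: emit ID 'x' (now at pos=27)
pos=28: emit ID 'a' (now at pos=29)
pos=29: emit MINUS '-'
pos=30: emit SEMI ';'
pos=31: enter COMMENT mode (saw '/*')
exit COMMENT mode (now at pos=46)
DONE. 8 tokens: [ID, NUM, NUM, ID, ID, ID, MINUS, SEMI]

Answer: 8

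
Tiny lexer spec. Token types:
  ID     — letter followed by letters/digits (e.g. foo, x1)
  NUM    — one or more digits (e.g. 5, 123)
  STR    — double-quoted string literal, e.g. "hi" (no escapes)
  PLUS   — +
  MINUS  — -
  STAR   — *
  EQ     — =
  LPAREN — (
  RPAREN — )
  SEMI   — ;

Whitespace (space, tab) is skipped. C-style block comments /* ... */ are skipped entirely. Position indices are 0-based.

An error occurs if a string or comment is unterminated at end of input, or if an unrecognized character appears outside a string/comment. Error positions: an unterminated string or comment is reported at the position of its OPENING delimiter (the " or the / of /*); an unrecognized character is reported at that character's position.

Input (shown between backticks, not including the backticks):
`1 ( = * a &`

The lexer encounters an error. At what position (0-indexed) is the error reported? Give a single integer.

Answer: 10

Derivation:
pos=0: emit NUM '1' (now at pos=1)
pos=2: emit LPAREN '('
pos=4: emit EQ '='
pos=6: emit STAR '*'
pos=8: emit ID 'a' (now at pos=9)
pos=10: ERROR — unrecognized char '&'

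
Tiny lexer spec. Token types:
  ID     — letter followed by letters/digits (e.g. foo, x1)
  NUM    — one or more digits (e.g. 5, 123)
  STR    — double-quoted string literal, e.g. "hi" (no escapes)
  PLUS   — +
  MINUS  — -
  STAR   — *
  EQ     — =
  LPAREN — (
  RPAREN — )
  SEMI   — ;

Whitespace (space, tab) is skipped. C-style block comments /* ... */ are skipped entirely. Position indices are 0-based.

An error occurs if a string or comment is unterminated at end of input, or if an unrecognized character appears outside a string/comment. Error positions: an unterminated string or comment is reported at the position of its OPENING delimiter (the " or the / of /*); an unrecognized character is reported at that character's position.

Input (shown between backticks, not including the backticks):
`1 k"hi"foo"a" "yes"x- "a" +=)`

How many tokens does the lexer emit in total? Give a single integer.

pos=0: emit NUM '1' (now at pos=1)
pos=2: emit ID 'k' (now at pos=3)
pos=3: enter STRING mode
pos=3: emit STR "hi" (now at pos=7)
pos=7: emit ID 'foo' (now at pos=10)
pos=10: enter STRING mode
pos=10: emit STR "a" (now at pos=13)
pos=14: enter STRING mode
pos=14: emit STR "yes" (now at pos=19)
pos=19: emit ID 'x' (now at pos=20)
pos=20: emit MINUS '-'
pos=22: enter STRING mode
pos=22: emit STR "a" (now at pos=25)
pos=26: emit PLUS '+'
pos=27: emit EQ '='
pos=28: emit RPAREN ')'
DONE. 12 tokens: [NUM, ID, STR, ID, STR, STR, ID, MINUS, STR, PLUS, EQ, RPAREN]

Answer: 12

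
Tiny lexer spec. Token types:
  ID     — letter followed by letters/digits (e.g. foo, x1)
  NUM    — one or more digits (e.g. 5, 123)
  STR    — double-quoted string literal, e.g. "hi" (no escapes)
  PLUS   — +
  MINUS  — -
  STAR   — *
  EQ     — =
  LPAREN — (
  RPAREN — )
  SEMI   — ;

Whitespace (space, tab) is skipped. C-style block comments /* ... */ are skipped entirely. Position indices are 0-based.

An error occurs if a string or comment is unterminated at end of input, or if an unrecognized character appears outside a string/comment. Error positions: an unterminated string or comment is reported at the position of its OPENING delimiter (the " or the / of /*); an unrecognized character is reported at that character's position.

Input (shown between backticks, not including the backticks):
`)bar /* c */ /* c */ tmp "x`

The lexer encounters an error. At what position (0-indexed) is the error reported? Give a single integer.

Answer: 25

Derivation:
pos=0: emit RPAREN ')'
pos=1: emit ID 'bar' (now at pos=4)
pos=5: enter COMMENT mode (saw '/*')
exit COMMENT mode (now at pos=12)
pos=13: enter COMMENT mode (saw '/*')
exit COMMENT mode (now at pos=20)
pos=21: emit ID 'tmp' (now at pos=24)
pos=25: enter STRING mode
pos=25: ERROR — unterminated string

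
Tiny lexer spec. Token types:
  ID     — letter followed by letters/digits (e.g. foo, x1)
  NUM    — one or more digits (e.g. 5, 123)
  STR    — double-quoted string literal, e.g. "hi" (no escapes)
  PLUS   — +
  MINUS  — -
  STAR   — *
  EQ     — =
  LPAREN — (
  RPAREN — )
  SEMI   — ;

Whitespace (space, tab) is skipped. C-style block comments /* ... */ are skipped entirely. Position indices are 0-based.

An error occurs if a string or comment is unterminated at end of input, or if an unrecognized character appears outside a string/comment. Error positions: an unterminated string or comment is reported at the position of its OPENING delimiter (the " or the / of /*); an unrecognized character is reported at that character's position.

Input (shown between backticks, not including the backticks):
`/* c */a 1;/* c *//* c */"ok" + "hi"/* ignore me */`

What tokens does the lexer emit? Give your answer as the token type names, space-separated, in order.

Answer: ID NUM SEMI STR PLUS STR

Derivation:
pos=0: enter COMMENT mode (saw '/*')
exit COMMENT mode (now at pos=7)
pos=7: emit ID 'a' (now at pos=8)
pos=9: emit NUM '1' (now at pos=10)
pos=10: emit SEMI ';'
pos=11: enter COMMENT mode (saw '/*')
exit COMMENT mode (now at pos=18)
pos=18: enter COMMENT mode (saw '/*')
exit COMMENT mode (now at pos=25)
pos=25: enter STRING mode
pos=25: emit STR "ok" (now at pos=29)
pos=30: emit PLUS '+'
pos=32: enter STRING mode
pos=32: emit STR "hi" (now at pos=36)
pos=36: enter COMMENT mode (saw '/*')
exit COMMENT mode (now at pos=51)
DONE. 6 tokens: [ID, NUM, SEMI, STR, PLUS, STR]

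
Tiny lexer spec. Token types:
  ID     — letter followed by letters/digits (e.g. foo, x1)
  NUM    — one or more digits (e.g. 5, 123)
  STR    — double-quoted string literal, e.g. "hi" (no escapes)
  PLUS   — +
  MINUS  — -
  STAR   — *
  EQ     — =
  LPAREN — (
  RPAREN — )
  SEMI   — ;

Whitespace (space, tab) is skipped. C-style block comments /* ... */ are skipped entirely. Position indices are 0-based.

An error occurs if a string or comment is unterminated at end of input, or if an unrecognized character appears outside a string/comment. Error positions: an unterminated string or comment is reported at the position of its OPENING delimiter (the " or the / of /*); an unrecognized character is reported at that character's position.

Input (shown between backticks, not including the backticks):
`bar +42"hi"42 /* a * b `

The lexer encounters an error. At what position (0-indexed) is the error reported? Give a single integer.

pos=0: emit ID 'bar' (now at pos=3)
pos=4: emit PLUS '+'
pos=5: emit NUM '42' (now at pos=7)
pos=7: enter STRING mode
pos=7: emit STR "hi" (now at pos=11)
pos=11: emit NUM '42' (now at pos=13)
pos=14: enter COMMENT mode (saw '/*')
pos=14: ERROR — unterminated comment (reached EOF)

Answer: 14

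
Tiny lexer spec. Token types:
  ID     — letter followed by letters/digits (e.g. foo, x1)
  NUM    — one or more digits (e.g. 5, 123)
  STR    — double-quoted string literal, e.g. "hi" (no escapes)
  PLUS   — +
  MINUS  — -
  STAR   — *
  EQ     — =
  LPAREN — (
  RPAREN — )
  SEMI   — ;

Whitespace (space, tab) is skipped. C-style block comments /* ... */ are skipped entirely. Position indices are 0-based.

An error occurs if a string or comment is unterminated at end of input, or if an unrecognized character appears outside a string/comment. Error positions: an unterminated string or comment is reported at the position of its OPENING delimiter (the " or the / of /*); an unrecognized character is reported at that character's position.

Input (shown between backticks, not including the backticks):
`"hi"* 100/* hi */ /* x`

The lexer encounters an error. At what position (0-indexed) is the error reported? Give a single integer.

Answer: 18

Derivation:
pos=0: enter STRING mode
pos=0: emit STR "hi" (now at pos=4)
pos=4: emit STAR '*'
pos=6: emit NUM '100' (now at pos=9)
pos=9: enter COMMENT mode (saw '/*')
exit COMMENT mode (now at pos=17)
pos=18: enter COMMENT mode (saw '/*')
pos=18: ERROR — unterminated comment (reached EOF)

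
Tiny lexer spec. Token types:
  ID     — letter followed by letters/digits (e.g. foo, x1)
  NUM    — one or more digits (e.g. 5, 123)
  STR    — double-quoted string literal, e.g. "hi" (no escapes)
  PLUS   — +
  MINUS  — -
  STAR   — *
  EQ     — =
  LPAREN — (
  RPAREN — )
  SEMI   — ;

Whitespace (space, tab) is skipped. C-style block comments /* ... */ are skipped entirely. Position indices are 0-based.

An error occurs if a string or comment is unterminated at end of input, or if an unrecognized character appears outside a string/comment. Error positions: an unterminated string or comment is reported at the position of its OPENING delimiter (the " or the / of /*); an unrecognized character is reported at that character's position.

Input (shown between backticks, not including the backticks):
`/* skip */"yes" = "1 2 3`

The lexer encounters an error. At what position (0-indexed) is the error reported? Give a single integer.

pos=0: enter COMMENT mode (saw '/*')
exit COMMENT mode (now at pos=10)
pos=10: enter STRING mode
pos=10: emit STR "yes" (now at pos=15)
pos=16: emit EQ '='
pos=18: enter STRING mode
pos=18: ERROR — unterminated string

Answer: 18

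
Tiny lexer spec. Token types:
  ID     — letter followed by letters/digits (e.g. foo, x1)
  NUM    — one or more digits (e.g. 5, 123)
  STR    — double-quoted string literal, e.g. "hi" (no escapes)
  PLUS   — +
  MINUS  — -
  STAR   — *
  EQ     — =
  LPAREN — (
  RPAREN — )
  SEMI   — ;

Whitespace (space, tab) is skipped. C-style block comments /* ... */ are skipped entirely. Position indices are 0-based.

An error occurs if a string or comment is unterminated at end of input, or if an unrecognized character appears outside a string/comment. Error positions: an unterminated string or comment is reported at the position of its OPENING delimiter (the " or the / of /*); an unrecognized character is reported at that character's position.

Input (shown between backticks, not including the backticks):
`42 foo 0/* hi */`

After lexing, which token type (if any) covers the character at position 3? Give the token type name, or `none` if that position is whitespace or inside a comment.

Answer: ID

Derivation:
pos=0: emit NUM '42' (now at pos=2)
pos=3: emit ID 'foo' (now at pos=6)
pos=7: emit NUM '0' (now at pos=8)
pos=8: enter COMMENT mode (saw '/*')
exit COMMENT mode (now at pos=16)
DONE. 3 tokens: [NUM, ID, NUM]
Position 3: char is 'f' -> ID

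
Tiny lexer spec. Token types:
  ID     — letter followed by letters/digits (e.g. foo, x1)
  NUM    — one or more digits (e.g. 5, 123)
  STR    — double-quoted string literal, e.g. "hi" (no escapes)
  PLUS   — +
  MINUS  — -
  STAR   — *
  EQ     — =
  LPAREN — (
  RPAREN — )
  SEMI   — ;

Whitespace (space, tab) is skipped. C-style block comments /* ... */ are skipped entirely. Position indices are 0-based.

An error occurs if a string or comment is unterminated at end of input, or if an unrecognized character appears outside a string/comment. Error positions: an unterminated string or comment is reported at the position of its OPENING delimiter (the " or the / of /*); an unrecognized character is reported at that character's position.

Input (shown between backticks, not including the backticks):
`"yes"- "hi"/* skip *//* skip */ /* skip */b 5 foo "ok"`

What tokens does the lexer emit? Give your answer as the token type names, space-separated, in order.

Answer: STR MINUS STR ID NUM ID STR

Derivation:
pos=0: enter STRING mode
pos=0: emit STR "yes" (now at pos=5)
pos=5: emit MINUS '-'
pos=7: enter STRING mode
pos=7: emit STR "hi" (now at pos=11)
pos=11: enter COMMENT mode (saw '/*')
exit COMMENT mode (now at pos=21)
pos=21: enter COMMENT mode (saw '/*')
exit COMMENT mode (now at pos=31)
pos=32: enter COMMENT mode (saw '/*')
exit COMMENT mode (now at pos=42)
pos=42: emit ID 'b' (now at pos=43)
pos=44: emit NUM '5' (now at pos=45)
pos=46: emit ID 'foo' (now at pos=49)
pos=50: enter STRING mode
pos=50: emit STR "ok" (now at pos=54)
DONE. 7 tokens: [STR, MINUS, STR, ID, NUM, ID, STR]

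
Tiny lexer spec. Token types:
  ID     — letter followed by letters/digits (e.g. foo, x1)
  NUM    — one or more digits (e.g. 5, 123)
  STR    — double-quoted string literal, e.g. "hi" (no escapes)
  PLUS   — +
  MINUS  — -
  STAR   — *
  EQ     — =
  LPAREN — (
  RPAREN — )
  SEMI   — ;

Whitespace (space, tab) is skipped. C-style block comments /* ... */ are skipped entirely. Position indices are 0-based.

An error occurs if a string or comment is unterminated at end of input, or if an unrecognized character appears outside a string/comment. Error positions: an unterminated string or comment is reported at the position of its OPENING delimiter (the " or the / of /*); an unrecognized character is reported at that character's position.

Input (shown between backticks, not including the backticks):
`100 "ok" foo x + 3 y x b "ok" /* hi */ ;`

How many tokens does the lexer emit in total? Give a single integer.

Answer: 11

Derivation:
pos=0: emit NUM '100' (now at pos=3)
pos=4: enter STRING mode
pos=4: emit STR "ok" (now at pos=8)
pos=9: emit ID 'foo' (now at pos=12)
pos=13: emit ID 'x' (now at pos=14)
pos=15: emit PLUS '+'
pos=17: emit NUM '3' (now at pos=18)
pos=19: emit ID 'y' (now at pos=20)
pos=21: emit ID 'x' (now at pos=22)
pos=23: emit ID 'b' (now at pos=24)
pos=25: enter STRING mode
pos=25: emit STR "ok" (now at pos=29)
pos=30: enter COMMENT mode (saw '/*')
exit COMMENT mode (now at pos=38)
pos=39: emit SEMI ';'
DONE. 11 tokens: [NUM, STR, ID, ID, PLUS, NUM, ID, ID, ID, STR, SEMI]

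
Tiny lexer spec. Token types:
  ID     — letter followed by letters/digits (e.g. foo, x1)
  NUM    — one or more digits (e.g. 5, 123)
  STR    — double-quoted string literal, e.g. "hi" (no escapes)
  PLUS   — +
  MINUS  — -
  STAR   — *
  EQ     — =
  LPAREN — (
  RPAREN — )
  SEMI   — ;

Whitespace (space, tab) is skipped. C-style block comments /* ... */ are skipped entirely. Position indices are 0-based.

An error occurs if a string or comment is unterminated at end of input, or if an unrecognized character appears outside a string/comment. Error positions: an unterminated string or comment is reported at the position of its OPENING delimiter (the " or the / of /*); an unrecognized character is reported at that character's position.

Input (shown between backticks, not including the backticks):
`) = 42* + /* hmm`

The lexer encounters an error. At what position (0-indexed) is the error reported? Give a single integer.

pos=0: emit RPAREN ')'
pos=2: emit EQ '='
pos=4: emit NUM '42' (now at pos=6)
pos=6: emit STAR '*'
pos=8: emit PLUS '+'
pos=10: enter COMMENT mode (saw '/*')
pos=10: ERROR — unterminated comment (reached EOF)

Answer: 10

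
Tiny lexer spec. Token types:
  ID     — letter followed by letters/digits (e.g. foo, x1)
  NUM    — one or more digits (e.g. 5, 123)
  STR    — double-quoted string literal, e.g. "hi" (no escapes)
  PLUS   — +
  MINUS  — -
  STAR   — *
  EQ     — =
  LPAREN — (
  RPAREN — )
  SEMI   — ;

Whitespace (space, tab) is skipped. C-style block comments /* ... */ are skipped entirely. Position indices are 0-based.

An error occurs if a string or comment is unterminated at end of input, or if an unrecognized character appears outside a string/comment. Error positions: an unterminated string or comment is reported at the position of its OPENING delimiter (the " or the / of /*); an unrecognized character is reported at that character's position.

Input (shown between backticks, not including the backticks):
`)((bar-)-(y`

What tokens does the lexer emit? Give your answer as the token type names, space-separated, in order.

pos=0: emit RPAREN ')'
pos=1: emit LPAREN '('
pos=2: emit LPAREN '('
pos=3: emit ID 'bar' (now at pos=6)
pos=6: emit MINUS '-'
pos=7: emit RPAREN ')'
pos=8: emit MINUS '-'
pos=9: emit LPAREN '('
pos=10: emit ID 'y' (now at pos=11)
DONE. 9 tokens: [RPAREN, LPAREN, LPAREN, ID, MINUS, RPAREN, MINUS, LPAREN, ID]

Answer: RPAREN LPAREN LPAREN ID MINUS RPAREN MINUS LPAREN ID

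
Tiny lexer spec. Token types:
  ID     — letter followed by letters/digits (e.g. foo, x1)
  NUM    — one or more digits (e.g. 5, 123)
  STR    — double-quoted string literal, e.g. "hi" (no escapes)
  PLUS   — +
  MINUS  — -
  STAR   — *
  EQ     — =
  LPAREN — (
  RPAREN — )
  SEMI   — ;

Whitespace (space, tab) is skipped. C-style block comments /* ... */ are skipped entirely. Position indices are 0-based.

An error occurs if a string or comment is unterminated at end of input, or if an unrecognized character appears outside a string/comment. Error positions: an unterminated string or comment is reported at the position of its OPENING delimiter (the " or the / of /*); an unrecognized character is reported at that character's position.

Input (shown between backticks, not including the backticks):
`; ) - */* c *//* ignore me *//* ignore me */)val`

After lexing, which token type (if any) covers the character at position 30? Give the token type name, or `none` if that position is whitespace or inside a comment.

pos=0: emit SEMI ';'
pos=2: emit RPAREN ')'
pos=4: emit MINUS '-'
pos=6: emit STAR '*'
pos=7: enter COMMENT mode (saw '/*')
exit COMMENT mode (now at pos=14)
pos=14: enter COMMENT mode (saw '/*')
exit COMMENT mode (now at pos=29)
pos=29: enter COMMENT mode (saw '/*')
exit COMMENT mode (now at pos=44)
pos=44: emit RPAREN ')'
pos=45: emit ID 'val' (now at pos=48)
DONE. 6 tokens: [SEMI, RPAREN, MINUS, STAR, RPAREN, ID]
Position 30: char is '*' -> none

Answer: none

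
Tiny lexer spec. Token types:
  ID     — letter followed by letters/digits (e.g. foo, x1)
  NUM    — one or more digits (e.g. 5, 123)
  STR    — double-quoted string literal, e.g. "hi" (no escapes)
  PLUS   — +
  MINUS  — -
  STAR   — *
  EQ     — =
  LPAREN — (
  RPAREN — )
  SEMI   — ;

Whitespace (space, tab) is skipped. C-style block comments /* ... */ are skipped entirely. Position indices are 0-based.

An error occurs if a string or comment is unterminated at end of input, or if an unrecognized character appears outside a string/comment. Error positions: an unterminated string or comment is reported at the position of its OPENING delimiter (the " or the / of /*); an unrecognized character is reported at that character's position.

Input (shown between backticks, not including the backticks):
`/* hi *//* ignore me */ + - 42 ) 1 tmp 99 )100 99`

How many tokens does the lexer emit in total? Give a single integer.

pos=0: enter COMMENT mode (saw '/*')
exit COMMENT mode (now at pos=8)
pos=8: enter COMMENT mode (saw '/*')
exit COMMENT mode (now at pos=23)
pos=24: emit PLUS '+'
pos=26: emit MINUS '-'
pos=28: emit NUM '42' (now at pos=30)
pos=31: emit RPAREN ')'
pos=33: emit NUM '1' (now at pos=34)
pos=35: emit ID 'tmp' (now at pos=38)
pos=39: emit NUM '99' (now at pos=41)
pos=42: emit RPAREN ')'
pos=43: emit NUM '100' (now at pos=46)
pos=47: emit NUM '99' (now at pos=49)
DONE. 10 tokens: [PLUS, MINUS, NUM, RPAREN, NUM, ID, NUM, RPAREN, NUM, NUM]

Answer: 10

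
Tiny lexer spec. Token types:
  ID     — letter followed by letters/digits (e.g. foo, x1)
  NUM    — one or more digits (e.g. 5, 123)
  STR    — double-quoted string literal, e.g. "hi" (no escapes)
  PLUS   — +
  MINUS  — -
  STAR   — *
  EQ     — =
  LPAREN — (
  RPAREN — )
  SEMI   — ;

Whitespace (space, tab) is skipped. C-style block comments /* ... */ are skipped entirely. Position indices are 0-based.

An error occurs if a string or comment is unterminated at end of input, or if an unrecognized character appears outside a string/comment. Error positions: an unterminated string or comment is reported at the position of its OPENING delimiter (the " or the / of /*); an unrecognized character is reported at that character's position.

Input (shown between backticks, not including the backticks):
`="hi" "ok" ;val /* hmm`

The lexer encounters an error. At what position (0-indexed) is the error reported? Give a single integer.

pos=0: emit EQ '='
pos=1: enter STRING mode
pos=1: emit STR "hi" (now at pos=5)
pos=6: enter STRING mode
pos=6: emit STR "ok" (now at pos=10)
pos=11: emit SEMI ';'
pos=12: emit ID 'val' (now at pos=15)
pos=16: enter COMMENT mode (saw '/*')
pos=16: ERROR — unterminated comment (reached EOF)

Answer: 16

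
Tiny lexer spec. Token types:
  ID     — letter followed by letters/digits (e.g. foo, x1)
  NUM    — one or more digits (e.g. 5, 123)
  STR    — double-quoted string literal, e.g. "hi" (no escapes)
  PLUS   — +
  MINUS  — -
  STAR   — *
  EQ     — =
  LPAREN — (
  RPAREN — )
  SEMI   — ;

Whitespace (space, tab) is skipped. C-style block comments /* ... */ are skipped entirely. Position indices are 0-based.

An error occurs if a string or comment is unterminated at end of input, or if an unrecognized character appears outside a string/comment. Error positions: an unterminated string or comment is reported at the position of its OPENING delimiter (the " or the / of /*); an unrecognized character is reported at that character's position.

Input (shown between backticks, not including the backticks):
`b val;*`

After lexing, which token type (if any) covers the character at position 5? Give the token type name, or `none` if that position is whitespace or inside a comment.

pos=0: emit ID 'b' (now at pos=1)
pos=2: emit ID 'val' (now at pos=5)
pos=5: emit SEMI ';'
pos=6: emit STAR '*'
DONE. 4 tokens: [ID, ID, SEMI, STAR]
Position 5: char is ';' -> SEMI

Answer: SEMI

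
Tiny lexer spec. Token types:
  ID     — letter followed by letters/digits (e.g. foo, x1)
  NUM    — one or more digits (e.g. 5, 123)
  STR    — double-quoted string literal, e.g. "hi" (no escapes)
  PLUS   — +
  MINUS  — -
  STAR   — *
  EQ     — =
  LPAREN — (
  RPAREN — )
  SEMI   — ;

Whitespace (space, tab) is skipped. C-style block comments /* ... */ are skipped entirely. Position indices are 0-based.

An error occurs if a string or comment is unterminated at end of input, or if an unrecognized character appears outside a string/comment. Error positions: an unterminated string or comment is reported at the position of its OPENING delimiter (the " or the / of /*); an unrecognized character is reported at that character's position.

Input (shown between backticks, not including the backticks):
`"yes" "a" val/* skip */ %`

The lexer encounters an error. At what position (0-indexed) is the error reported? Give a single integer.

Answer: 24

Derivation:
pos=0: enter STRING mode
pos=0: emit STR "yes" (now at pos=5)
pos=6: enter STRING mode
pos=6: emit STR "a" (now at pos=9)
pos=10: emit ID 'val' (now at pos=13)
pos=13: enter COMMENT mode (saw '/*')
exit COMMENT mode (now at pos=23)
pos=24: ERROR — unrecognized char '%'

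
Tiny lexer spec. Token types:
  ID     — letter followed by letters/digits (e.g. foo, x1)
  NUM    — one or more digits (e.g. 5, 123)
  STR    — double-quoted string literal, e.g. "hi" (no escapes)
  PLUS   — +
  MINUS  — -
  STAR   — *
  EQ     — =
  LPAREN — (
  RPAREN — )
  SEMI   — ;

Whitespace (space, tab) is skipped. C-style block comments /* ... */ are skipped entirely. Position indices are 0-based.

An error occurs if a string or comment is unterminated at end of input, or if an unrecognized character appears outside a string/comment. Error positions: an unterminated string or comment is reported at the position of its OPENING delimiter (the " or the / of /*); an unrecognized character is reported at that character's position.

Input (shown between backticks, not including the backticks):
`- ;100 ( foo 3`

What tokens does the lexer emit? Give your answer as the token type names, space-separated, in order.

Answer: MINUS SEMI NUM LPAREN ID NUM

Derivation:
pos=0: emit MINUS '-'
pos=2: emit SEMI ';'
pos=3: emit NUM '100' (now at pos=6)
pos=7: emit LPAREN '('
pos=9: emit ID 'foo' (now at pos=12)
pos=13: emit NUM '3' (now at pos=14)
DONE. 6 tokens: [MINUS, SEMI, NUM, LPAREN, ID, NUM]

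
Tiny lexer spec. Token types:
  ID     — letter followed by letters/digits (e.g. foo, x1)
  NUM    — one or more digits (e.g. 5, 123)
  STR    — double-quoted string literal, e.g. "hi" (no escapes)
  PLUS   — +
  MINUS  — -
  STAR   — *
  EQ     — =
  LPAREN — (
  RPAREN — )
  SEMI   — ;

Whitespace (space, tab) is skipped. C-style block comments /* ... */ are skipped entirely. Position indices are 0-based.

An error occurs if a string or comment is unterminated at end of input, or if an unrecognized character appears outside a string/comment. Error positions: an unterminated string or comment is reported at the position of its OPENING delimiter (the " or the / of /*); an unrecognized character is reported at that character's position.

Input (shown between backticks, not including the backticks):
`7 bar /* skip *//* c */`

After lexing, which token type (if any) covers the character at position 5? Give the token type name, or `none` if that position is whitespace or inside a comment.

Answer: none

Derivation:
pos=0: emit NUM '7' (now at pos=1)
pos=2: emit ID 'bar' (now at pos=5)
pos=6: enter COMMENT mode (saw '/*')
exit COMMENT mode (now at pos=16)
pos=16: enter COMMENT mode (saw '/*')
exit COMMENT mode (now at pos=23)
DONE. 2 tokens: [NUM, ID]
Position 5: char is ' ' -> none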